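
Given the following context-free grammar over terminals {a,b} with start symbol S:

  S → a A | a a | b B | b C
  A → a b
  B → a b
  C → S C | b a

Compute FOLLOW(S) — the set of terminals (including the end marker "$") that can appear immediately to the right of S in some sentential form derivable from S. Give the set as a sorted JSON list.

FIRST sets, iterate to fixpoint:
pass 1:
  A via A→a b: +{a}
  B via B→a b: +{a}
  C via C→b a: +{b}
  S via S→a A: +{a}
  S via S→b B: +{b}
  S: {a,b}  A: {a}  B: {a}  C: {b}
pass 2:
  C via C→S C: +{a}
  S: {a,b}  A: {a}  B: {a}  C: {a,b}
pass 3: — fixpoint
  S: {a,b}  A: {a}  B: {a}  C: {a,b}

FOLLOW sets:
seed FOLLOW(S) with $
pass 1:
  C→S C: FOLLOW(S) ⊇ FIRST(C) = {a,b}; new: +{a,b}
  S→a A: FOLLOW(A) ⊇ FOLLOW(S) ⊇ {$,a,b}; new: +{$,a,b}
  S→b B: FOLLOW(B) ⊇ FOLLOW(S) ⊇ {$,a,b}; new: +{$,a,b}
  S→b C: FOLLOW(C) ⊇ FOLLOW(S) ⊇ {$,a,b}; new: +{$,a,b}
  FOLLOW(S)={$,a,b}  FOLLOW(A)={$,a,b}  FOLLOW(B)={$,a,b}  FOLLOW(C)={$,a,b}
pass 2: (no change)
  FOLLOW(S)={$,a,b}  FOLLOW(A)={$,a,b}  FOLLOW(B)={$,a,b}  FOLLOW(C)={$,a,b}

FOLLOW(S) = ["$", "a", "b"]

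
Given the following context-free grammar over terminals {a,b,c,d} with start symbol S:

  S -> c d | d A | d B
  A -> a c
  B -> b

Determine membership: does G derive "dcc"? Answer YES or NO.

CNF form of G:
  S -> T1 T2 | T2 A | T2 B
  A -> T0 T1
  B -> b
  T0 -> a
  T1 -> c
  T2 -> d

CYK fill:
  [0..0]={T2}  "d"  orig:{}
  [1..1]={T1}  "c"  orig:{}
  [2..2]={T1}  "c"  orig:{}
  [0..1]=∅  "dc"
  [1..2]=∅  "cc"
  [0..2]=∅  "dcc"

S ∉ T[0,2] ⇒ NO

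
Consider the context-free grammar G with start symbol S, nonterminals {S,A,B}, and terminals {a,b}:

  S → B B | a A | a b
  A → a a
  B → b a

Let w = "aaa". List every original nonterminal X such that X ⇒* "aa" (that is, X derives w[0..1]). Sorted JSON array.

Convert to CNF:
  S -> B B | T0 A | T0 T1
  A -> T0 T0
  B -> T1 T0
  T0 -> a
  T1 -> b

CYK fill — only the sub-triangle for w[0..1]:
  T[0,0] 'a' = {T0}  orig:{}
  T[1,1] 'a' = {T0}  orig:{}
  T[0,1] 'aa' = {A}

Original NTs in T[0,1] deriving "aa": ["A"]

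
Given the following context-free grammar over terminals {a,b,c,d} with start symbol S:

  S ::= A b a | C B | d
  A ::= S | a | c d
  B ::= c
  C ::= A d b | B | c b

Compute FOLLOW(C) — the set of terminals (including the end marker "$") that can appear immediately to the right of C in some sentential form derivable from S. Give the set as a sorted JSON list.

FIRST sets, iterate to fixpoint:
iter 1:
  A via A→a: +{a}
  A via A→c d: +{c}
  B via B→c: +{c}
  C via C→A d b: +{a,c}
  S via S→A b a: +{a,c}
  S via S→d: +{d}
  FIRST[S]={a,c,d}  FIRST[A]={a,c}  FIRST[B]={c}  FIRST[C]={a,c}
iter 2:
  A via A→S: +{d}
  C via C→A d b: +{d}
  FIRST[S]={a,c,d}  FIRST[A]={a,c,d}  FIRST[B]={c}  FIRST[C]={a,c,d}
iter 3: — fixpoint
  FIRST[S]={a,c,d}  FIRST[A]={a,c,d}  FIRST[B]={c}  FIRST[C]={a,c,d}

Compute FOLLOW by fixpoint:
initialize: $ ∈ FOLLOW(S)
iter 1:
  C→A d b: FOLLOW(A) ⊇ FIRST(d) = {d}; new: +{d}
  S→A b a: FOLLOW(A) ⊇ FIRST(b) = {b}; new: +{b}
  S→C B: FOLLOW(C) ⊇ FIRST(B) = {c}; new: +{c}
  S→C B: FOLLOW(B) ⊇ FOLLOW(S) ⊇ {$}; new: +{$}
  S: {$}  A: {b,d}  B: {$}  C: {c}
iter 2:
  A→S: FOLLOW(S) ⊇ FOLLOW(A) ⊇ {b,d}; new: +{b,d}
  C→B: FOLLOW(B) ⊇ FOLLOW(C) ⊇ {c}; new: +{c}
  S→C B: FOLLOW(B) ⊇ FOLLOW(S) ⊇ {$,b,d}; new: +{b,d}
  S: {$,b,d}  A: {b,d}  B: {$,b,c,d}  C: {c}
iter 3: (no change)
  S: {$,b,d}  A: {b,d}  B: {$,b,c,d}  C: {c}

FOLLOW(C) = ["c"]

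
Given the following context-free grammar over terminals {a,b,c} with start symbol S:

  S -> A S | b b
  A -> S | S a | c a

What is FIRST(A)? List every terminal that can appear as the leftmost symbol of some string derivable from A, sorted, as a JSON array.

FIRST iteration:
iter 1:
  A via A→c a: +{c}
  S via S→A S: +{c}
  S via S→b b: +{b}
  FIRST(S)={b,c}  FIRST(A)={c}
iter 2:
  A via A→S: +{b}
  FIRST(S)={b,c}  FIRST(A)={b,c}
iter 3: done
  FIRST(S)={b,c}  FIRST(A)={b,c}

FIRST(A) = ["b", "c"]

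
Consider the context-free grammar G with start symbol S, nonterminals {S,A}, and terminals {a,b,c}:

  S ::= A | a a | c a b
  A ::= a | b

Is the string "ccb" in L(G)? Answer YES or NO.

CNF form of G:
  S -> T0 T0 | T1 X3 | a | b
  A -> a | b
  T0 -> a
  T1 -> c
  T2 -> b
  X3 -> T0 T2

Fill CYK table bottom-up:
  T[0,0] 'c' = {T1}  orig:{}
  T[1,1] 'c' = {T1}  orig:{}
  T[2,2] 'b' = {A,S,T2}  orig:{A,S}
  T[0,1] 'cc' = ∅
  T[1,2] 'cb' = ∅
  T[0,2] 'ccb' = ∅

S ∉ T[0,2] ⇒ NO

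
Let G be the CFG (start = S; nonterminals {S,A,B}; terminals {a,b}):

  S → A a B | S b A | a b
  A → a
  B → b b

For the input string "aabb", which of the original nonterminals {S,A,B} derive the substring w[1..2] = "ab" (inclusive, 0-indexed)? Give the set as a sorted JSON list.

Convert to CNF:
  S -> A X2 | S X3 | T1 T0
  A -> a
  B -> T0 T0
  T0 -> b
  T1 -> a
  X2 -> T1 B
  X3 -> T0 A

Fill CYK table bottom-up — only the sub-triangle for w[1..2]:
  T[1,1] 'a' = {A,T1}  orig:{A}
  T[2,2] 'b' = {T0}  orig:{}
  T[1,2] 'ab' = {S}

Original NTs in T[1,2] deriving "ab": ["S"]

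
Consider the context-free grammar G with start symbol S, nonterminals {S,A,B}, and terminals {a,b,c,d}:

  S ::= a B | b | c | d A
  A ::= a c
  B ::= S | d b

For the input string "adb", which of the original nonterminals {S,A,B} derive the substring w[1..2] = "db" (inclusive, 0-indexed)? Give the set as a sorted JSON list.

CNF form of G:
  S -> T0 B | T2 A | b | c
  A -> T0 T1
  B -> T0 B | T2 A | T2 T3 | b | c
  T0 -> a
  T1 -> c
  T2 -> d
  T3 -> b

CYK table (by increasing span), restricted to cells inside w[1..2]:
  T[1,1] 'd' = {T2}  orig:{}
  T[2,2] 'b' = {B,S,T3}  orig:{B,S}
  T[1,2] 'db' = {B}

Original NTs in T[1,2] deriving "db": ["B"]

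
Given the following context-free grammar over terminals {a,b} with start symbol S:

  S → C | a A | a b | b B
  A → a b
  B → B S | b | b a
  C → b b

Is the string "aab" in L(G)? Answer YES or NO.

Convert to CNF:
  S -> T0 A | T0 T1 | T1 B | T1 T1
  A -> T0 T1
  B -> B S | T1 T0 | b
  C -> T1 T1
  T0 -> a
  T1 -> b

CYK fill:
  T[0,0] 'a' = {T0}  orig:{}
  T[1,1] 'a' = {T0}  orig:{}
  T[2,2] 'b' = {B,T1}  orig:{B}
  T[0,1] 'aa' = ∅
  T[1,2] 'ab' = {A,S}
  T[0,2] 'aab' = {S}

S ∈ T[0,2] ⇒ YES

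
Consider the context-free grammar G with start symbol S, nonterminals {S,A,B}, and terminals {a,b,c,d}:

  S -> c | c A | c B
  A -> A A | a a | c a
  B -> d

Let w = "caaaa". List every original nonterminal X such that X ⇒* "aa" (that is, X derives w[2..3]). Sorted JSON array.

CNF form of G:
  S -> T1 A | T1 B | c
  A -> A A | T0 T0 | T1 T0
  B -> d
  T0 -> a
  T1 -> c

Fill CYK table bottom-up (cells [i..j] with 2 ≤ i ≤ j ≤ 3 only):
  [2..2]={T0}  "a"  orig:{}
  [3..3]={T0}  "a"  orig:{}
  [2..3]={A}  "aa"

Original NTs in T[2,3] deriving "aa": ["A"]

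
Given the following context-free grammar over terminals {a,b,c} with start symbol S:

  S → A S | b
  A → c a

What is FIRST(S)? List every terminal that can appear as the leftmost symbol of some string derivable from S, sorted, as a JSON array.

FIRST iteration:
pass 1:
  A via A→c a: +{c}
  S via S→A S: +{c}
  S via S→b: +{b}
  FIRST[S]={b,c}  FIRST[A]={c}
pass 2: (stable)
  FIRST[S]={b,c}  FIRST[A]={c}

FIRST(S) = ["b", "c"]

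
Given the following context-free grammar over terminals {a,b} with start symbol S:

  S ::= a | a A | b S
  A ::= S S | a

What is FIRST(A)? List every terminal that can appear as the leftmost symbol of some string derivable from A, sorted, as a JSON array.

Compute FIRST by fixpoint:
iter 1:
  A via A→a: +{a}
  S via S→a: +{a}
  S via S→b S: +{b}
  FIRST[S]={a,b}  FIRST[A]={a}
iter 2:
  A via A→S S: +{b}
  FIRST[S]={a,b}  FIRST[A]={a,b}
iter 3: — fixpoint
  FIRST[S]={a,b}  FIRST[A]={a,b}

FIRST(A) = ["a", "b"]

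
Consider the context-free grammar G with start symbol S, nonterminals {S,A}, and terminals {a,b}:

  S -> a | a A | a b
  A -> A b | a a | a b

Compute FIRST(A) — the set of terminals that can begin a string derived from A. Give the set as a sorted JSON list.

Compute FIRST by fixpoint:
round 1:
  A via A→a a: +{a}
  S via S→a: +{a}
  S: {a}  A: {a}
round 2: — fixpoint
  S: {a}  A: {a}

FIRST(A) = ["a"]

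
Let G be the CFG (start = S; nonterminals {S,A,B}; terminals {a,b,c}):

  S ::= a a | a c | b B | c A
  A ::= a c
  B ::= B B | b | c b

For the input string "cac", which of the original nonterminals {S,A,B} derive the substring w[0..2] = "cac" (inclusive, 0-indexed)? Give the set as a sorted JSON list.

Convert to CNF:
  S -> T0 T0 | T0 T1 | T1 A | T2 B
  A -> T0 T1
  B -> B B | T1 T2 | b
  T0 -> a
  T1 -> c
  T2 -> b

CYK table (by increasing span) (cells [i..j] with 0 ≤ i ≤ j ≤ 2 only):
  T[0,0] 'c' = {T1}  orig:{}
  T[1,1] 'a' = {T0}  orig:{}
  T[2,2] 'c' = {T1}  orig:{}
  T[0,1] 'ca' = ∅
  T[1,2] 'ac' = {A,S}
  T[0,2] 'cac' = {S}

Original NTs in T[0,2] deriving "cac": ["S"]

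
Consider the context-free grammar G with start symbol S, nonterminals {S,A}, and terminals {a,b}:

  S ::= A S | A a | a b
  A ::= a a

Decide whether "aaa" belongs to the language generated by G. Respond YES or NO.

Convert to CNF:
  S -> A S | A T0 | T0 T1
  A -> T0 T0
  T0 -> a
  T1 -> b

Fill CYK table bottom-up:
  [0..0]={T0}  "a"  orig:{}
  [1..1]={T0}  "a"  orig:{}
  [2..2]={T0}  "a"  orig:{}
  [0..1]={A}  "aa"
  [1..2]={A}  "aa"
  [0..2]={S}  "aaa"

S ∈ T[0,2] ⇒ YES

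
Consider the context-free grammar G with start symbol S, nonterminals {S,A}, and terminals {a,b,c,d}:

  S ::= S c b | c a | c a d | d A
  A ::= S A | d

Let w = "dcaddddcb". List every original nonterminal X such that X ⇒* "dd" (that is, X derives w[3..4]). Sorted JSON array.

Convert to CNF:
  S -> S X4 | T0 T2 | T0 X5 | T3 A
  A -> S A | d
  T0 -> c
  T1 -> b
  T2 -> a
  T3 -> d
  X4 -> T0 T1
  X5 -> T2 T3

CYK table (by increasing span), restricted to cells inside w[3..4]:
  T[3,3] 'd' = {A,T3}  orig:{A}
  T[4,4] 'd' = {A,T3}  orig:{A}
  T[3,4] 'dd' = {S}

Original NTs in T[3,4] deriving "dd": ["S"]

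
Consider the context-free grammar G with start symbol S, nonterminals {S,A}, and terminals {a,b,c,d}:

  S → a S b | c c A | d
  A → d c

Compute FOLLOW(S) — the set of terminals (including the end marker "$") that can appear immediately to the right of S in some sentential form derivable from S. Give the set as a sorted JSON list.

FIRST sets, iterate to fixpoint:
pass 1:
  A via A→d c: +{d}
  S via S→a S b: +{a}
  S via S→c c A: +{c}
  S via S→d: +{d}
  FIRST[S]={a,c,d}  FIRST[A]={d}
pass 2: — fixpoint
  FIRST[S]={a,c,d}  FIRST[A]={d}

FOLLOW sets:
FOLLOW(S) := {$}
round 1:
  S→a S b: FOLLOW(S) ⊇ FIRST(b) = {b}; new: +{b}
  S→c c A: FOLLOW(A) ⊇ FOLLOW(S) ⊇ {$,b}; new: +{$,b}
  FOLLOW(S)={$,b}  FOLLOW(A)={$,b}
round 2: — fixpoint
  FOLLOW(S)={$,b}  FOLLOW(A)={$,b}

FOLLOW(S) = ["$", "b"]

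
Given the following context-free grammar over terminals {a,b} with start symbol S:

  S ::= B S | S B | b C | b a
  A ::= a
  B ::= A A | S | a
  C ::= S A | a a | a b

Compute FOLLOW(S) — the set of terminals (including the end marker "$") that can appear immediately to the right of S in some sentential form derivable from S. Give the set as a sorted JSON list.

FIRST sets, iterate to fixpoint:
iter 1:
  A via A→a: +{a}
  B via B→A A: +{a}
  C via C→a a: +{a}
  S via S→B S: +{a}
  S via S→b C: +{b}
  FIRST[S]={a,b}  FIRST[A]={a}  FIRST[B]={a}  FIRST[C]={a}
iter 2:
  B via B→S: +{b}
  C via C→S A: +{b}
  FIRST[S]={a,b}  FIRST[A]={a}  FIRST[B]={a,b}  FIRST[C]={a,b}
iter 3: — fixpoint
  FIRST[S]={a,b}  FIRST[A]={a}  FIRST[B]={a,b}  FIRST[C]={a,b}

FOLLOW sets:
FOLLOW(S) := {$}
iter 1:
  B→A A: FOLLOW(A) ⊇ FIRST(A) = {a}; new: +{a}
  C→S A: FOLLOW(S) ⊇ FIRST(A) = {a}; new: +{a}
  S→B S: FOLLOW(B) ⊇ FIRST(S) = {a,b}; new: +{a,b}
  S→S B: FOLLOW(S) ⊇ FIRST(B) = {a,b}; new: +{b}
  S→S B: FOLLOW(B) ⊇ FOLLOW(S) ⊇ {$,a,b}; new: +{$}
  S→b C: FOLLOW(C) ⊇ FOLLOW(S) ⊇ {$,a,b}; new: +{$,a,b}
  FOLLOW(S)={$,a,b}  FOLLOW(A)={a}  FOLLOW(B)={$,a,b}  FOLLOW(C)={$,a,b}
iter 2:
  B→A A: FOLLOW(A) ⊇ FOLLOW(B) ⊇ {$,a,b}; new: +{$,b}
  FOLLOW(S)={$,a,b}  FOLLOW(A)={$,a,b}  FOLLOW(B)={$,a,b}  FOLLOW(C)={$,a,b}
iter 3: (no change)
  FOLLOW(S)={$,a,b}  FOLLOW(A)={$,a,b}  FOLLOW(B)={$,a,b}  FOLLOW(C)={$,a,b}

FOLLOW(S) = ["$", "a", "b"]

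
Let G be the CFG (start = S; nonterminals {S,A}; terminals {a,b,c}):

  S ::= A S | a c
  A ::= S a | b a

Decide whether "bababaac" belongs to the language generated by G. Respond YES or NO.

CNF form of G:
  S -> A S | T0 T2
  A -> S T0 | T1 T0
  T0 -> a
  T1 -> b
  T2 -> c

Fill CYK table bottom-up:
  T[0,0] 'b' = {T1}  orig:{}
  T[1,1] 'a' = {T0}  orig:{}
  T[2,2] 'b' = {T1}  orig:{}
  T[3,3] 'a' = {T0}  orig:{}
  T[4,4] 'b' = {T1}  orig:{}
  T[5,5] 'a' = {T0}  orig:{}
  T[6,6] 'a' = {T0}  orig:{}
  T[7,7] 'c' = {T2}  orig:{}
  T[0,1] 'ba' = {A}
  T[1,2] 'ab' = ∅
  T[2,3] 'ba' = {A}
  T[3,4] 'ab' = ∅
  T[4,5] 'ba' = {A}
  T[5,6] 'aa' = ∅
  T[6,7] 'ac' = {S}
  T[0,2] 'bab' = ∅
  T[1,3] 'aba' = ∅
  T[2,4] 'bab' = ∅
  T[3,5] 'aba' = ∅
  T[4,6] 'baa' = ∅
  T[5,7] 'aac' = ∅
  T[0,3] 'baba' = ∅
  T[1,4] 'abab' = ∅
  T[2,5] 'baba' = ∅
  T[3,6] 'abaa' = ∅
  T[4,7] 'baac' = {S}
  T[0,4] 'babab' = ∅
  T[1,5] 'ababa' = ∅
  T[2,6] 'babaa' = ∅
  T[3,7] 'abaac' = ∅
  T[0,5] 'bababa' = ∅
  T[1,6] 'ababaa' = ∅
  T[2,7] 'babaac' = {S}
  T[0,6] 'bababaa' = ∅
  T[1,7] 'ababaac' = ∅
  T[0,7] 'bababaac' = {S}

S ∈ T[0,7] ⇒ YES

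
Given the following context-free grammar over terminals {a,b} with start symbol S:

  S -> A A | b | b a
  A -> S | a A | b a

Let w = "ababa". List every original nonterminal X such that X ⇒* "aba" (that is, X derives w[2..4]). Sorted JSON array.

CNF form of G:
  S -> A A | T1 T0 | b
  A -> A A | T0 A | T1 T0 | b
  T0 -> a
  T1 -> b

CYK fill — only the sub-triangle for w[2..4]:
  T[2,2] 'a' = {T0}  orig:{}
  T[3,3] 'b' = {A,S,T1}  orig:{A,S}
  T[4,4] 'a' = {T0}  orig:{}
  T[2,3] 'ab' = {A}
  T[3,4] 'ba' = {A,S}
  T[2,4] 'aba' = {A}

Original NTs in T[2,4] deriving "aba": ["A"]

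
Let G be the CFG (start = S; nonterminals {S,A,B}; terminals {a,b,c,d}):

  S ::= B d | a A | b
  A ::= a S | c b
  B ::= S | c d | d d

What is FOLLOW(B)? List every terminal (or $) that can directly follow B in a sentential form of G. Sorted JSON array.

FIRST iteration:
round 1:
  A via A→a S: +{a}
  A via A→c b: +{c}
  B via B→c d: +{c}
  B via B→d d: +{d}
  S via S→B d: +{c,d}
  S via S→a A: +{a}
  S via S→b: +{b}
  S: {a,b,c,d}  A: {a,c}  B: {c,d}
round 2:
  B via B→S: +{a,b}
  S: {a,b,c,d}  A: {a,c}  B: {a,b,c,d}
round 3: (no change)
  S: {a,b,c,d}  A: {a,c}  B: {a,b,c,d}

FOLLOW sets:
seed FOLLOW(S) with $
iter 1:
  S→B d: FOLLOW(B) ⊇ FIRST(d) = {d}; new: +{d}
  S→a A: FOLLOW(A) ⊇ FOLLOW(S) ⊇ {$}; new: +{$}
  FOLLOW(S)={$}  FOLLOW(A)={$}  FOLLOW(B)={d}
iter 2:
  B→S: FOLLOW(S) ⊇ FOLLOW(B) ⊇ {d}; new: +{d}
  S→a A: FOLLOW(A) ⊇ FOLLOW(S) ⊇ {$,d}; new: +{d}
  FOLLOW(S)={$,d}  FOLLOW(A)={$,d}  FOLLOW(B)={d}
iter 3: — fixpoint
  FOLLOW(S)={$,d}  FOLLOW(A)={$,d}  FOLLOW(B)={d}

FOLLOW(B) = ["d"]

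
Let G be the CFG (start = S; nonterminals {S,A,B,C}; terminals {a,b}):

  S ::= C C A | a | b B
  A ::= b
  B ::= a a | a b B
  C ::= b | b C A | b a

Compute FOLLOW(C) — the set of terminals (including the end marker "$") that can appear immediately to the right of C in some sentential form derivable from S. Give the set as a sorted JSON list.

FIRST sets, iterate to fixpoint:
pass 1:
  A via A→b: +{b}
  B via B→a a: +{a}
  C via C→b: +{b}
  S via S→C C A: +{b}
  S via S→a: +{a}
  S: {a,b}  A: {b}  B: {a}  C: {b}
pass 2: (stable)
  S: {a,b}  A: {b}  B: {a}  C: {b}

FOLLOW iteration:
seed FOLLOW(S) with $
pass 1:
  C→b C A: FOLLOW(C) ⊇ FIRST(A) = {b}; new: +{b}
  C→b C A: FOLLOW(A) ⊇ FOLLOW(C) ⊇ {b}; new: +{b}
  S→C C A: FOLLOW(A) ⊇ FOLLOW(S) ⊇ {$}; new: +{$}
  S→b B: FOLLOW(B) ⊇ FOLLOW(S) ⊇ {$}; new: +{$}
  FOLLOW(S)={$}  FOLLOW(A)={$,b}  FOLLOW(B)={$}  FOLLOW(C)={b}
pass 2: (stable)
  FOLLOW(S)={$}  FOLLOW(A)={$,b}  FOLLOW(B)={$}  FOLLOW(C)={b}

FOLLOW(C) = ["b"]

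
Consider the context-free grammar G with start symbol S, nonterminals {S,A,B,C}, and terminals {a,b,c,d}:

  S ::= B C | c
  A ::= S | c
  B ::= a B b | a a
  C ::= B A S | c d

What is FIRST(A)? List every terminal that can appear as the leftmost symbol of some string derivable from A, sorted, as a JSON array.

FIRST sets, iterate to fixpoint:
round 1:
  A via A→c: +{c}
  B via B→a B b: +{a}
  C via C→B A S: +{a}
  C via C→c d: +{c}
  S via S→B C: +{a}
  S via S→c: +{c}
  S: {a,c}  A: {c}  B: {a}  C: {a,c}
round 2:
  A via A→S: +{a}
  S: {a,c}  A: {a,c}  B: {a}  C: {a,c}
round 3: done
  S: {a,c}  A: {a,c}  B: {a}  C: {a,c}

FIRST(A) = ["a", "c"]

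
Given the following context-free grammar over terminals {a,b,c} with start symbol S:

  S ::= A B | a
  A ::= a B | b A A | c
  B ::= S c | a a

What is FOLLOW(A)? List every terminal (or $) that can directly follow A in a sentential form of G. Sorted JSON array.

Compute FIRST by fixpoint:
round 1:
  A via A→a B: +{a}
  A via A→b A A: +{b}
  A via A→c: +{c}
  B via B→a a: +{a}
  S via S→A B: +{a,b,c}
  FIRST(S)={a,b,c}  FIRST(A)={a,b,c}  FIRST(B)={a}
round 2:
  B via B→S c: +{b,c}
  FIRST(S)={a,b,c}  FIRST(A)={a,b,c}  FIRST(B)={a,b,c}
round 3: done
  FIRST(S)={a,b,c}  FIRST(A)={a,b,c}  FIRST(B)={a,b,c}

Compute FOLLOW by fixpoint:
initialize: $ ∈ FOLLOW(S)
[1]
  A→b A A: FOLLOW(A) ⊇ FIRST(A) = {a,b,c}; new: +{a,b,c}
  B→S c: FOLLOW(S) ⊇ FIRST(c) = {c}; new: +{c}
  S→A B: FOLLOW(B) ⊇ FOLLOW(S) ⊇ {$,c}; new: +{$,c}
  FOLLOW(S)={$,c}  FOLLOW(A)={a,b,c}  FOLLOW(B)={$,c}
[2]
  A→a B: FOLLOW(B) ⊇ FOLLOW(A) ⊇ {a,b,c}; new: +{a,b}
  FOLLOW(S)={$,c}  FOLLOW(A)={a,b,c}  FOLLOW(B)={$,a,b,c}
[3] done
  FOLLOW(S)={$,c}  FOLLOW(A)={a,b,c}  FOLLOW(B)={$,a,b,c}

FOLLOW(A) = ["a", "b", "c"]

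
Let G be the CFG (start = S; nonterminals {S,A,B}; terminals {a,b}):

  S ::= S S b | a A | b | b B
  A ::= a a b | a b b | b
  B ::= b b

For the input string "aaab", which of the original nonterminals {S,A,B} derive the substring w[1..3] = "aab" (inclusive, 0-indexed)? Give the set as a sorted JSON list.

CNF form of G:
  S -> S X4 | T0 A | T1 B | b
  A -> T0 X2 | T0 X3 | b
  B -> T1 T1
  T0 -> a
  T1 -> b
  X2 -> T0 T1
  X3 -> T1 T1
  X4 -> S T1

CYK fill (cells [i..j] with 1 ≤ i ≤ j ≤ 3 only):
  T[1,1] 'a' = {T0}  orig:{}
  T[2,2] 'a' = {T0}  orig:{}
  T[3,3] 'b' = {A,S,T1}  orig:{A,S}
  T[1,2] 'aa' = ∅
  T[2,3] 'ab' = {S,X2}  orig:{S}
  T[1,3] 'aab' = {A}

Original NTs in T[1,3] deriving "aab": ["A"]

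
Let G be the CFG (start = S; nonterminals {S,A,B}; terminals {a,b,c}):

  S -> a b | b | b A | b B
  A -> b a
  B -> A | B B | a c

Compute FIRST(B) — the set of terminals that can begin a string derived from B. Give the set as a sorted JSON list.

FIRST sets, iterate to fixpoint:
pass 1:
  A via A→b a: +{b}
  B via B→A: +{b}
  B via B→a c: +{a}
  S via S→a b: +{a}
  S via S→b: +{b}
  FIRST(S)={a,b}  FIRST(A)={b}  FIRST(B)={a,b}
pass 2: — fixpoint
  FIRST(S)={a,b}  FIRST(A)={b}  FIRST(B)={a,b}

FIRST(B) = ["a", "b"]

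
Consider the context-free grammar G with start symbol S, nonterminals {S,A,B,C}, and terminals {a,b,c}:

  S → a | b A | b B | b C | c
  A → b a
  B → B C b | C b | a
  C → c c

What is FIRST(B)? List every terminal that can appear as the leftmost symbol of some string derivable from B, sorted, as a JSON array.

Compute FIRST by fixpoint:
[1]
  A via A→b a: +{b}
  B via B→a: +{a}
  C via C→c c: +{c}
  S via S→a: +{a}
  S via S→b A: +{b}
  S via S→c: +{c}
  FIRST(S)={a,b,c}  FIRST(A)={b}  FIRST(B)={a}  FIRST(C)={c}
[2]
  B via B→C b: +{c}
  FIRST(S)={a,b,c}  FIRST(A)={b}  FIRST(B)={a,c}  FIRST(C)={c}
[3] (stable)
  FIRST(S)={a,b,c}  FIRST(A)={b}  FIRST(B)={a,c}  FIRST(C)={c}

FIRST(B) = ["a", "c"]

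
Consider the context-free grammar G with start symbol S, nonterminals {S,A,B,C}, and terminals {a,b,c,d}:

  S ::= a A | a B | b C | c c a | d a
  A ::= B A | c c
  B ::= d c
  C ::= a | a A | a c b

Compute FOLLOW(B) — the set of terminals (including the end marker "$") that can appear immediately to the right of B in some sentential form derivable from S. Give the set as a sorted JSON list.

Compute FIRST by fixpoint:
pass 1:
  A via A→c c: +{c}
  B via B→d c: +{d}
  C via C→a: +{a}
  S via S→a A: +{a}
  S via S→b C: +{b}
  S via S→c c a: +{c}
  S via S→d a: +{d}
  FIRST(S)={a,b,c,d}  FIRST(A)={c}  FIRST(B)={d}  FIRST(C)={a}
pass 2:
  A via A→B A: +{d}
  FIRST(S)={a,b,c,d}  FIRST(A)={c,d}  FIRST(B)={d}  FIRST(C)={a}
pass 3: (no change)
  FIRST(S)={a,b,c,d}  FIRST(A)={c,d}  FIRST(B)={d}  FIRST(C)={a}

FOLLOW sets:
seed FOLLOW(S) with $
round 1:
  A→B A: FOLLOW(B) ⊇ FIRST(A) = {c,d}; new: +{c,d}
  S→a A: FOLLOW(A) ⊇ FOLLOW(S) ⊇ {$}; new: +{$}
  S→a B: FOLLOW(B) ⊇ FOLLOW(S) ⊇ {$}; new: +{$}
  S→b C: FOLLOW(C) ⊇ FOLLOW(S) ⊇ {$}; new: +{$}
  S: {$}  A: {$}  B: {$,c,d}  C: {$}
round 2: — fixpoint
  S: {$}  A: {$}  B: {$,c,d}  C: {$}

FOLLOW(B) = ["$", "c", "d"]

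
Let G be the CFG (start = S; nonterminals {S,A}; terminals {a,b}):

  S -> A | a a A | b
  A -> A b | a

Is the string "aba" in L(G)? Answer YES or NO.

Convert to CNF:
  S -> A T0 | T1 X2 | a | b
  A -> A T0 | a
  T0 -> b
  T1 -> a
  X2 -> T1 A

CYK table (by increasing span):
  [0..0]={A,S,T1}  "a"  orig:{A,S}
  [1..1]={S,T0}  "b"  orig:{S}
  [2..2]={A,S,T1}  "a"  orig:{A,S}
  [0..1]={A,S}  "ab"
  [1..2]=∅  "ba"
  [0..2]=∅  "aba"

S ∉ T[0,2] ⇒ NO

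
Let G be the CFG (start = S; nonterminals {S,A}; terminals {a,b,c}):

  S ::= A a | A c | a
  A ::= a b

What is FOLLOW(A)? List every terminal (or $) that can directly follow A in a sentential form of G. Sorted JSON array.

FIRST sets, iterate to fixpoint:
iter 1:
  A via A→a b: +{a}
  S via S→A a: +{a}
  FIRST(S)={a}  FIRST(A)={a}
iter 2: done
  FIRST(S)={a}  FIRST(A)={a}

FOLLOW sets:
FOLLOW(S) := {$}
[1]
  S→A a: FOLLOW(A) ⊇ FIRST(a) = {a}; new: +{a}
  S→A c: FOLLOW(A) ⊇ FIRST(c) = {c}; new: +{c}
  S: {$}  A: {a,c}
[2] (stable)
  S: {$}  A: {a,c}

FOLLOW(A) = ["a", "c"]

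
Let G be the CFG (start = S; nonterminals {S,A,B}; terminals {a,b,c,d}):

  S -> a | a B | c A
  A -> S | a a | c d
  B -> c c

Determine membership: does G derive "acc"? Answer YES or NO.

Convert to CNF:
  S -> T0 B | T1 A | a
  A -> T0 B | T0 T0 | T1 A | T1 T2 | a
  B -> T1 T1
  T0 -> a
  T1 -> c
  T2 -> d

CYK table (by increasing span):
  cell(0,0) a: {A,S,T0}  orig:{A,S}
  cell(1,1) c: {T1}  orig:{}
  cell(2,2) c: {T1}  orig:{}
  cell(0,1) ac: ∅
  cell(1,2) cc: {B}
  cell(0,2) acc: {A,S}

S ∈ T[0,2] ⇒ YES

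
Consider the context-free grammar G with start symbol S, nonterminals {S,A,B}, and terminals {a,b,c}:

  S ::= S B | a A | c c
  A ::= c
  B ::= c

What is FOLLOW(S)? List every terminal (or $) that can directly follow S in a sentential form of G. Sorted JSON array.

FIRST sets, iterate to fixpoint:
[1]
  A via A→c: +{c}
  B via B→c: +{c}
  S via S→a A: +{a}
  S via S→c c: +{c}
  FIRST[S]={a,c}  FIRST[A]={c}  FIRST[B]={c}
[2] (no change)
  FIRST[S]={a,c}  FIRST[A]={c}  FIRST[B]={c}

FOLLOW sets:
seed FOLLOW(S) with $
round 1:
  S→S B: FOLLOW(S) ⊇ FIRST(B) = {c}; new: +{c}
  S→S B: FOLLOW(B) ⊇ FOLLOW(S) ⊇ {$,c}; new: +{$,c}
  S→a A: FOLLOW(A) ⊇ FOLLOW(S) ⊇ {$,c}; new: +{$,c}
  FOLLOW(S)={$,c}  FOLLOW(A)={$,c}  FOLLOW(B)={$,c}
round 2: (stable)
  FOLLOW(S)={$,c}  FOLLOW(A)={$,c}  FOLLOW(B)={$,c}

FOLLOW(S) = ["$", "c"]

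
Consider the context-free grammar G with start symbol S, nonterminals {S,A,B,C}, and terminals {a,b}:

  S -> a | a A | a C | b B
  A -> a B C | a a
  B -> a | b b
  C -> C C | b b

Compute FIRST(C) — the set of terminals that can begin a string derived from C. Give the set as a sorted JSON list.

FIRST iteration:
round 1:
  A via A→a B C: +{a}
  B via B→a: +{a}
  B via B→b b: +{b}
  C via C→b b: +{b}
  S via S→a: +{a}
  S via S→b B: +{b}
  FIRST(S)={a,b}  FIRST(A)={a}  FIRST(B)={a,b}  FIRST(C)={b}
round 2: (stable)
  FIRST(S)={a,b}  FIRST(A)={a}  FIRST(B)={a,b}  FIRST(C)={b}

FIRST(C) = ["b"]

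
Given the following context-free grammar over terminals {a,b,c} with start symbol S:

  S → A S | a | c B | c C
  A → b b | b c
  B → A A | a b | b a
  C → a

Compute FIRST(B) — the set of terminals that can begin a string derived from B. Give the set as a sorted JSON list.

FIRST iteration:
[1]
  A via A→b b: +{b}
  B via B→A A: +{b}
  B via B→a b: +{a}
  C via C→a: +{a}
  S via S→A S: +{b}
  S via S→a: +{a}
  S via S→c B: +{c}
  FIRST[S]={a,b,c}  FIRST[A]={b}  FIRST[B]={a,b}  FIRST[C]={a}
[2] done
  FIRST[S]={a,b,c}  FIRST[A]={b}  FIRST[B]={a,b}  FIRST[C]={a}

FIRST(B) = ["a", "b"]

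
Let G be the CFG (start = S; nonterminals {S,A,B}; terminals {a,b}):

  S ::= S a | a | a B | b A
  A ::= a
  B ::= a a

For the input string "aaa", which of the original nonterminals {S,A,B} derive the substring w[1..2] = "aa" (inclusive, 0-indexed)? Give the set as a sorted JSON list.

CNF form of G:
  S -> S T0 | T0 B | T1 A | a
  A -> a
  B -> T0 T0
  T0 -> a
  T1 -> b

CYK fill — only the sub-triangle for w[1..2]:
  [1..1]={A,S,T0}  "a"  orig:{A,S}
  [2..2]={A,S,T0}  "a"  orig:{A,S}
  [1..2]={B,S}  "aa"

Original NTs in T[1,2] deriving "aa": ["B", "S"]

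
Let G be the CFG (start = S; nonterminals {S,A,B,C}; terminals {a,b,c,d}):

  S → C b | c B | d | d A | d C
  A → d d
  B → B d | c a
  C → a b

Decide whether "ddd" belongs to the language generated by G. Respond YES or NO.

CNF form of G:
  S -> C T3 | T0 A | T0 C | T1 B | d
  A -> T0 T0
  B -> B T0 | T1 T2
  C -> T2 T3
  T0 -> d
  T1 -> c
  T2 -> a
  T3 -> b

CYK table (by increasing span):
  T[0,0] 'd' = {S,T0}  orig:{S}
  T[1,1] 'd' = {S,T0}  orig:{S}
  T[2,2] 'd' = {S,T0}  orig:{S}
  T[0,1] 'dd' = {A}
  T[1,2] 'dd' = {A}
  T[0,2] 'ddd' = {S}

S ∈ T[0,2] ⇒ YES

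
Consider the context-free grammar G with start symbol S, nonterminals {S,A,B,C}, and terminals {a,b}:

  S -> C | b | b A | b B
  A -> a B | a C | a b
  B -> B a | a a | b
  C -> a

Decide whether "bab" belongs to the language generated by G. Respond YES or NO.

CNF form of G:
  S -> T1 A | T1 B | a | b
  A -> T0 B | T0 C | T0 T1
  B -> B T0 | T0 T0 | b
  C -> a
  T0 -> a
  T1 -> b

CYK table (by increasing span):
  T[0,0] 'b' = {B,S,T1}  orig:{B,S}
  T[1,1] 'a' = {C,S,T0}  orig:{C,S}
  T[2,2] 'b' = {B,S,T1}  orig:{B,S}
  T[0,1] 'ba' = {B}
  T[1,2] 'ab' = {A}
  T[0,2] 'bab' = {S}

S ∈ T[0,2] ⇒ YES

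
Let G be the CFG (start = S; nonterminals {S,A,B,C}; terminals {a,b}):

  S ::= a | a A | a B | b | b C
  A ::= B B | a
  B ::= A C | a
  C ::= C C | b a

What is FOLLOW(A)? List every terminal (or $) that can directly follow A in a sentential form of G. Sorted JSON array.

FIRST iteration:
round 1:
  A via A→a: +{a}
  B via B→A C: +{a}
  C via C→b a: +{b}
  S via S→a: +{a}
  S via S→b: +{b}
  FIRST[S]={a,b}  FIRST[A]={a}  FIRST[B]={a}  FIRST[C]={b}
round 2: (stable)
  FIRST[S]={a,b}  FIRST[A]={a}  FIRST[B]={a}  FIRST[C]={b}

FOLLOW sets:
seed FOLLOW(S) with $
iter 1:
  A→B B: FOLLOW(B) ⊇ FIRST(B) = {a}; new: +{a}
  B→A C: FOLLOW(A) ⊇ FIRST(C) = {b}; new: +{b}
  B→A C: FOLLOW(C) ⊇ FOLLOW(B) ⊇ {a}; new: +{a}
  C→C C: FOLLOW(C) ⊇ FIRST(C) = {b}; new: +{b}
  S→a A: FOLLOW(A) ⊇ FOLLOW(S) ⊇ {$}; new: +{$}
  S→a B: FOLLOW(B) ⊇ FOLLOW(S) ⊇ {$}; new: +{$}
  S→b C: FOLLOW(C) ⊇ FOLLOW(S) ⊇ {$}; new: +{$}
  FOLLOW[S]={$}  FOLLOW[A]={$,b}  FOLLOW[B]={$,a}  FOLLOW[C]={$,a,b}
iter 2:
  A→B B: FOLLOW(B) ⊇ FOLLOW(A) ⊇ {$,b}; new: +{b}
  FOLLOW[S]={$}  FOLLOW[A]={$,b}  FOLLOW[B]={$,a,b}  FOLLOW[C]={$,a,b}
iter 3: — fixpoint
  FOLLOW[S]={$}  FOLLOW[A]={$,b}  FOLLOW[B]={$,a,b}  FOLLOW[C]={$,a,b}

FOLLOW(A) = ["$", "b"]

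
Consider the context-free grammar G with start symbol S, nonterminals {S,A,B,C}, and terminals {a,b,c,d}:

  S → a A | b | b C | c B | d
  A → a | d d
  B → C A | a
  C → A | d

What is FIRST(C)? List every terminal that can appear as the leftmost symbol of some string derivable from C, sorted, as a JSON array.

FIRST sets, iterate to fixpoint:
[1]
  A via A→a: +{a}
  A via A→d d: +{d}
  B via B→a: +{a}
  C via C→A: +{a,d}
  S via S→a A: +{a}
  S via S→b: +{b}
  S via S→c B: +{c}
  S via S→d: +{d}
  FIRST(S)={a,b,c,d}  FIRST(A)={a,d}  FIRST(B)={a}  FIRST(C)={a,d}
[2]
  B via B→C A: +{d}
  FIRST(S)={a,b,c,d}  FIRST(A)={a,d}  FIRST(B)={a,d}  FIRST(C)={a,d}
[3] (no change)
  FIRST(S)={a,b,c,d}  FIRST(A)={a,d}  FIRST(B)={a,d}  FIRST(C)={a,d}

FIRST(C) = ["a", "d"]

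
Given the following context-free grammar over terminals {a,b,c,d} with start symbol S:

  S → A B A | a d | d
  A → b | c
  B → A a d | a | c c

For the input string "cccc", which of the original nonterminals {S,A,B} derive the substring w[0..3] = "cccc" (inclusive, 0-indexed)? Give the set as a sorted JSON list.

CNF form of G:
  S -> A X4 | T0 T1 | d
  A -> b | c
  B -> A X3 | T2 T2 | a
  T0 -> a
  T1 -> d
  T2 -> c
  X3 -> T0 T1
  X4 -> B A

CYK table (by increasing span), restricted to cells inside w[0..3]:
  [0..0]={A,T2}  "c"  orig:{A}
  [1..1]={A,T2}  "c"  orig:{A}
  [2..2]={A,T2}  "c"  orig:{A}
  [3..3]={A,T2}  "c"  orig:{A}
  [0..1]={B}  "cc"
  [1..2]={B}  "cc"
  [2..3]={B}  "cc"
  [0..2]={X4}  "ccc"  orig:{}
  [1..3]={X4}  "ccc"  orig:{}
  [0..3]={S}  "cccc"

Original NTs in T[0,3] deriving "cccc": ["S"]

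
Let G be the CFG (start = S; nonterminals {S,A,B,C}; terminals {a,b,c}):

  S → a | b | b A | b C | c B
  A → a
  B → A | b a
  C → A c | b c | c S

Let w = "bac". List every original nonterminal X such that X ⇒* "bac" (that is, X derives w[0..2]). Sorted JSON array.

CNF form of G:
  S -> T0 A | T0 C | T2 B | a | b
  A -> a
  B -> T0 T1 | a
  C -> A T2 | T0 T2 | T2 S
  T0 -> b
  T1 -> a
  T2 -> c

CYK table (by increasing span) — only the sub-triangle for w[0..2]:
  cell(0,0) b: {S,T0}  orig:{S}
  cell(1,1) a: {A,B,S,T1}  orig:{A,B,S}
  cell(2,2) c: {T2}  orig:{}
  cell(0,1) ba: {B,S}
  cell(1,2) ac: {C}
  cell(0,2) bac: {S}

Original NTs in T[0,2] deriving "bac": ["S"]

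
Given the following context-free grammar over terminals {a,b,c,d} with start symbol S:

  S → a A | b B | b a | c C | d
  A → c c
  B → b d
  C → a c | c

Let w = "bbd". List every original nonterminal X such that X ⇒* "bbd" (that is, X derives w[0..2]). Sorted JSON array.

Convert to CNF:
  S -> T0 C | T1 B | T1 T3 | T3 A | d
  A -> T0 T0
  B -> T1 T2
  C -> T3 T0 | c
  T0 -> c
  T1 -> b
  T2 -> d
  T3 -> a

CYK table (by increasing span), restricted to cells inside w[0..2]:
  T[0,0] 'b' = {T1}  orig:{}
  T[1,1] 'b' = {T1}  orig:{}
  T[2,2] 'd' = {S,T2}  orig:{S}
  T[0,1] 'bb' = ∅
  T[1,2] 'bd' = {B}
  T[0,2] 'bbd' = {S}

Original NTs in T[0,2] deriving "bbd": ["S"]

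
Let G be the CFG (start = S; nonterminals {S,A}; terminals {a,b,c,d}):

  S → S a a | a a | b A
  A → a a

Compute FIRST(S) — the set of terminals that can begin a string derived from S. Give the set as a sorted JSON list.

FIRST iteration:
pass 1:
  A via A→a a: +{a}
  S via S→a a: +{a}
  S via S→b A: +{b}
  S: {a,b}  A: {a}
pass 2: (stable)
  S: {a,b}  A: {a}

FIRST(S) = ["a", "b"]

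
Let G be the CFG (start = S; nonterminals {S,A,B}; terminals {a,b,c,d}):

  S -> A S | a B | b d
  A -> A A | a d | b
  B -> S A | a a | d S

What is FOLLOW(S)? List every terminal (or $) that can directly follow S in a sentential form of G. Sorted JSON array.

Compute FIRST by fixpoint:
iter 1:
  A via A→a d: +{a}
  A via A→b: +{b}
  B via B→a a: +{a}
  B via B→d S: +{d}
  S via S→A S: +{a,b}
  FIRST(S)={a,b}  FIRST(A)={a,b}  FIRST(B)={a,d}
iter 2:
  B via B→S A: +{b}
  FIRST(S)={a,b}  FIRST(A)={a,b}  FIRST(B)={a,b,d}
iter 3: done
  FIRST(S)={a,b}  FIRST(A)={a,b}  FIRST(B)={a,b,d}

FOLLOW sets:
seed FOLLOW(S) with $
round 1:
  A→A A: FOLLOW(A) ⊇ FIRST(A) = {a,b}; new: +{a,b}
  B→S A: FOLLOW(S) ⊇ FIRST(A) = {a,b}; new: +{a,b}
  S→a B: FOLLOW(B) ⊇ FOLLOW(S) ⊇ {$,a,b}; new: +{$,a,b}
  FOLLOW[S]={$,a,b}  FOLLOW[A]={a,b}  FOLLOW[B]={$,a,b}
round 2:
  B→S A: FOLLOW(A) ⊇ FOLLOW(B) ⊇ {$,a,b}; new: +{$}
  FOLLOW[S]={$,a,b}  FOLLOW[A]={$,a,b}  FOLLOW[B]={$,a,b}
round 3: (stable)
  FOLLOW[S]={$,a,b}  FOLLOW[A]={$,a,b}  FOLLOW[B]={$,a,b}

FOLLOW(S) = ["$", "a", "b"]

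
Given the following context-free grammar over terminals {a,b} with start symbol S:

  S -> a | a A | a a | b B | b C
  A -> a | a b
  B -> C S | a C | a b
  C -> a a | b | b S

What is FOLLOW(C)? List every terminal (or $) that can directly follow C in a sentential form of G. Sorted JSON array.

FIRST sets, iterate to fixpoint:
iter 1:
  A via A→a: +{a}
  B via B→a C: +{a}
  C via C→a a: +{a}
  C via C→b: +{b}
  S via S→a: +{a}
  S via S→b B: +{b}
  FIRST[S]={a,b}  FIRST[A]={a}  FIRST[B]={a}  FIRST[C]={a,b}
iter 2:
  B via B→C S: +{b}
  FIRST[S]={a,b}  FIRST[A]={a}  FIRST[B]={a,b}  FIRST[C]={a,b}
iter 3: — fixpoint
  FIRST[S]={a,b}  FIRST[A]={a}  FIRST[B]={a,b}  FIRST[C]={a,b}

FOLLOW iteration:
FOLLOW(S) := {$}
[1]
  B→C S: FOLLOW(C) ⊇ FIRST(S) = {a,b}; new: +{a,b}
  C→b S: FOLLOW(S) ⊇ FOLLOW(C) ⊇ {a,b}; new: +{a,b}
  S→a A: FOLLOW(A) ⊇ FOLLOW(S) ⊇ {$,a,b}; new: +{$,a,b}
  S→b B: FOLLOW(B) ⊇ FOLLOW(S) ⊇ {$,a,b}; new: +{$,a,b}
  S→b C: FOLLOW(C) ⊇ FOLLOW(S) ⊇ {$,a,b}; new: +{$}
  S: {$,a,b}  A: {$,a,b}  B: {$,a,b}  C: {$,a,b}
[2] — fixpoint
  S: {$,a,b}  A: {$,a,b}  B: {$,a,b}  C: {$,a,b}

FOLLOW(C) = ["$", "a", "b"]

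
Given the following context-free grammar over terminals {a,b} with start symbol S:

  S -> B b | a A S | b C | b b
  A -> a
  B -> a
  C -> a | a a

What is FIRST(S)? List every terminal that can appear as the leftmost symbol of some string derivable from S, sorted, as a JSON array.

FIRST sets, iterate to fixpoint:
round 1:
  A via A→a: +{a}
  B via B→a: +{a}
  C via C→a: +{a}
  S via S→B b: +{a}
  S via S→b C: +{b}
  FIRST(S)={a,b}  FIRST(A)={a}  FIRST(B)={a}  FIRST(C)={a}
round 2: (stable)
  FIRST(S)={a,b}  FIRST(A)={a}  FIRST(B)={a}  FIRST(C)={a}

FIRST(S) = ["a", "b"]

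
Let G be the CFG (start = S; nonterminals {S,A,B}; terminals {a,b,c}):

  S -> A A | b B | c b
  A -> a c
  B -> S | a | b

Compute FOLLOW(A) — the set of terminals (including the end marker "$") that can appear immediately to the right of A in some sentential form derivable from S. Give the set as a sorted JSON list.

FIRST iteration:
round 1:
  A via A→a c: +{a}
  B via B→a: +{a}
  B via B→b: +{b}
  S via S→A A: +{a}
  S via S→b B: +{b}
  S via S→c b: +{c}
  FIRST[S]={a,b,c}  FIRST[A]={a}  FIRST[B]={a,b}
round 2:
  B via B→S: +{c}
  FIRST[S]={a,b,c}  FIRST[A]={a}  FIRST[B]={a,b,c}
round 3: (no change)
  FIRST[S]={a,b,c}  FIRST[A]={a}  FIRST[B]={a,b,c}

Compute FOLLOW by fixpoint:
seed FOLLOW(S) with $
[1]
  S→A A: FOLLOW(A) ⊇ FIRST(A) = {a}; new: +{a}
  S→A A: FOLLOW(A) ⊇ FOLLOW(S) ⊇ {$}; new: +{$}
  S→b B: FOLLOW(B) ⊇ FOLLOW(S) ⊇ {$}; new: +{$}
  FOLLOW[S]={$}  FOLLOW[A]={$,a}  FOLLOW[B]={$}
[2] (stable)
  FOLLOW[S]={$}  FOLLOW[A]={$,a}  FOLLOW[B]={$}

FOLLOW(A) = ["$", "a"]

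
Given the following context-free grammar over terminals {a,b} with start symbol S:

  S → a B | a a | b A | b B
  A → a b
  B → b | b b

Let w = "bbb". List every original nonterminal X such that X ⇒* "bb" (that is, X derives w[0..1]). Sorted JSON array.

Convert to CNF:
  S -> T0 B | T0 T0 | T1 A | T1 B
  A -> T0 T1
  B -> T1 T1 | b
  T0 -> a
  T1 -> b

Fill CYK table bottom-up (cells [i..j] with 0 ≤ i ≤ j ≤ 1 only):
  [0..0]={B,T1}  "b"  orig:{B}
  [1..1]={B,T1}  "b"  orig:{B}
  [0..1]={B,S}  "bb"

Original NTs in T[0,1] deriving "bb": ["B", "S"]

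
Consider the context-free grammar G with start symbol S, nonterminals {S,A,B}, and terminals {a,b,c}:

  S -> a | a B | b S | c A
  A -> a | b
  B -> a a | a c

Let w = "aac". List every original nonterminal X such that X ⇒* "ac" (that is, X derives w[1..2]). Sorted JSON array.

CNF form of G:
  S -> T0 B | T1 A | T2 S | a
  A -> a | b
  B -> T0 T0 | T0 T1
  T0 -> a
  T1 -> c
  T2 -> b

CYK fill, restricted to cells inside w[1..2]:
  T[1,1] 'a' = {A,S,T0}  orig:{A,S}
  T[2,2] 'c' = {T1}  orig:{}
  T[1,2] 'ac' = {B}

Original NTs in T[1,2] deriving "ac": ["B"]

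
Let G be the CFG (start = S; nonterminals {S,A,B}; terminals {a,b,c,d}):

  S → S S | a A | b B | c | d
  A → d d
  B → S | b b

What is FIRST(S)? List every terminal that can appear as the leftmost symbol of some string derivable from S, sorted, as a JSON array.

FIRST sets, iterate to fixpoint:
round 1:
  A via A→d d: +{d}
  B via B→b b: +{b}
  S via S→a A: +{a}
  S via S→b B: +{b}
  S via S→c: +{c}
  S via S→d: +{d}
  FIRST[S]={a,b,c,d}  FIRST[A]={d}  FIRST[B]={b}
round 2:
  B via B→S: +{a,c,d}
  FIRST[S]={a,b,c,d}  FIRST[A]={d}  FIRST[B]={a,b,c,d}
round 3: done
  FIRST[S]={a,b,c,d}  FIRST[A]={d}  FIRST[B]={a,b,c,d}

FIRST(S) = ["a", "b", "c", "d"]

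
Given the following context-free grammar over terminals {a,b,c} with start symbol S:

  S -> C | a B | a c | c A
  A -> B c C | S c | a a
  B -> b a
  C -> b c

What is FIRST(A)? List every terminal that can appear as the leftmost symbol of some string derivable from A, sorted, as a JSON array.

FIRST iteration:
pass 1:
  A via A→a a: +{a}
  B via B→b a: +{b}
  C via C→b c: +{b}
  S via S→C: +{b}
  S via S→a B: +{a}
  S via S→c A: +{c}
  FIRST(S)={a,b,c}  FIRST(A)={a}  FIRST(B)={b}  FIRST(C)={b}
pass 2:
  A via A→B c C: +{b}
  A via A→S c: +{c}
  FIRST(S)={a,b,c}  FIRST(A)={a,b,c}  FIRST(B)={b}  FIRST(C)={b}
pass 3: (no change)
  FIRST(S)={a,b,c}  FIRST(A)={a,b,c}  FIRST(B)={b}  FIRST(C)={b}

FIRST(A) = ["a", "b", "c"]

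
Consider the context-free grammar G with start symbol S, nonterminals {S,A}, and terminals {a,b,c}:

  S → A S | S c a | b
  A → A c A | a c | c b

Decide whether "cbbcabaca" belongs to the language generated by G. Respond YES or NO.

Convert to CNF:
  S -> A S | S X4 | b
  A -> A X3 | T0 T2 | T1 T0
  T0 -> c
  T1 -> a
  T2 -> b
  X3 -> T0 A
  X4 -> T0 T1

Fill CYK table bottom-up:
  T[0,0] 'c' = {T0}  orig:{}
  T[1,1] 'b' = {S,T2}  orig:{S}
  T[2,2] 'b' = {S,T2}  orig:{S}
  T[3,3] 'c' = {T0}  orig:{}
  T[4,4] 'a' = {T1}  orig:{}
  T[5,5] 'b' = {S,T2}  orig:{S}
  T[6,6] 'a' = {T1}  orig:{}
  T[7,7] 'c' = {T0}  orig:{}
  T[8,8] 'a' = {T1}  orig:{}
  T[0,1] 'cb' = {A}
  T[1,2] 'bb' = ∅
  T[2,3] 'bc' = ∅
  T[3,4] 'ca' = {X4}  orig:{}
  T[4,5] 'ab' = ∅
  T[5,6] 'ba' = ∅
  T[6,7] 'ac' = {A}
  T[7,8] 'ca' = {X4}  orig:{}
  T[0,2] 'cbb' = {S}
  T[1,3] 'bbc' = ∅
  T[2,4] 'bca' = {S}
  T[3,5] 'cab' = ∅
  T[4,6] 'aba' = ∅
  T[5,7] 'bac' = ∅
  T[6,8] 'aca' = ∅
  T[0,3] 'cbbc' = ∅
  T[1,4] 'bbca' = ∅
  T[2,5] 'bcab' = ∅
  T[3,6] 'caba' = ∅
  T[4,7] 'abac' = ∅
  T[5,8] 'baca' = ∅
  T[0,4] 'cbbca' = {S}
  T[1,5] 'bbcab' = ∅
  T[2,6] 'bcaba' = ∅
  T[3,7] 'cabac' = ∅
  T[4,8] 'abaca' = ∅
  T[0,5] 'cbbcab' = ∅
  T[1,6] 'bbcaba' = ∅
  T[2,7] 'bcabac' = ∅
  T[3,8] 'cabaca' = ∅
  T[0,6] 'cbbcaba' = ∅
  T[1,7] 'bbcabac' = ∅
  T[2,8] 'bcabaca' = ∅
  T[0,7] 'cbbcabac' = ∅
  T[1,8] 'bbcabaca' = ∅
  T[0,8] 'cbbcabaca' = ∅

S ∉ T[0,8] ⇒ NO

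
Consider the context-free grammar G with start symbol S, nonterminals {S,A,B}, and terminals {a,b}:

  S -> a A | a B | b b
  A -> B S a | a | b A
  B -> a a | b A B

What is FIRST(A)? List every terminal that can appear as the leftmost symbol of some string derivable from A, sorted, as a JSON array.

Compute FIRST by fixpoint:
pass 1:
  A via A→a: +{a}
  A via A→b A: +{b}
  B via B→a a: +{a}
  B via B→b A B: +{b}
  S via S→a A: +{a}
  S via S→b b: +{b}
  FIRST(S)={a,b}  FIRST(A)={a,b}  FIRST(B)={a,b}
pass 2: (no change)
  FIRST(S)={a,b}  FIRST(A)={a,b}  FIRST(B)={a,b}

FIRST(A) = ["a", "b"]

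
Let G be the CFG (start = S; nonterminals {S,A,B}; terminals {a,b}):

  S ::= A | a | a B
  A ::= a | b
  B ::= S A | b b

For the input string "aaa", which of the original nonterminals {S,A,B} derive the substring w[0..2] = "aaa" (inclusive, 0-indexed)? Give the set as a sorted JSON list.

CNF form of G:
  S -> T1 B | a | b
  A -> a | b
  B -> S A | T0 T0
  T0 -> b
  T1 -> a

Fill CYK table bottom-up — only the sub-triangle for w[0..2]:
  T[0,0] 'a' = {A,S,T1}  orig:{A,S}
  T[1,1] 'a' = {A,S,T1}  orig:{A,S}
  T[2,2] 'a' = {A,S,T1}  orig:{A,S}
  T[0,1] 'aa' = {B}
  T[1,2] 'aa' = {B}
  T[0,2] 'aaa' = {S}

Original NTs in T[0,2] deriving "aaa": ["S"]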